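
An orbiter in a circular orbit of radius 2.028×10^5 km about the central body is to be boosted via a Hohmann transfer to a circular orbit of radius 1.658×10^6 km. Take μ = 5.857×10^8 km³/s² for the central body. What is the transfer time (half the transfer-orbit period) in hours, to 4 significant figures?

Transfer-ellipse semi-major axis a_t = (r₁ + r₂)/2 = (2.028×10^5 + 1.658×10^6)/2 = 9.304×10^5 km.
By Kepler's third law the transfer-orbit period is T = 2π√(a_t³/μ), so t = T/2 = 1.165×10^5 s.
Converting: 1.165×10^5 s ÷ 3600 s/hour = 32.36 hours.

t = 32.36 hours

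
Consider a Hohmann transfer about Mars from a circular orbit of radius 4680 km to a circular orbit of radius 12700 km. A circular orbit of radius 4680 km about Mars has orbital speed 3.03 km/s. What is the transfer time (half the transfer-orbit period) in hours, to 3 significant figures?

From the circular-orbit relation v² = μ/r at r = 4680 km: μ = v²r = (3.03)² × 4680 = 42966.6 km³/s².
The Hohmann ellipse has a_t = (r₁ + r₂)/2 = 8690 km.
Transfer time t = π√(a_t³/μ) = π√((8690)³ / 42966.6) = 12280 s.
Converting: 12280 s ÷ 3600 s/hour = 3.41 hours.

t = 3.41 hours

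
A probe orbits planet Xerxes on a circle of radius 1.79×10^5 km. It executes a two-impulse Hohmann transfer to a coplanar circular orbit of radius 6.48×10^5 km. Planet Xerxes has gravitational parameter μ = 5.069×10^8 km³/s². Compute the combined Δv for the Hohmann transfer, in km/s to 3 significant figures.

Δv = 23.0 km/s

Semi-major axis of the transfer orbit: a_t = (1.790×10^5 + 6.480×10^5)/2 = 4.135×10^5 km.
At r₁ the circular-orbit speed is v₁ = √(μ/r₁) = 53.22 km/s.
On the transfer ellipse at r₁, vis-viva equation gives v_p = √[μ(2/r₁ − 1/a_t)] = 66.62 km/s.
First burn Δv₁ = |v_p − v₁| = 13.40 km/s.
At r₂, v₂ = √(μ/r₂) = 27.969 km/s.
Transfer-orbit speed at r₂: v_a = √[μ(2/r₂ − 1/a_t)] = 18.402 km/s.
Second burn Δv₂ = |v₂ − v_a| = 9.567 km/s.
Δv = Δv₁ + Δv₂ = 13.40 + 9.567 = 22.97 km/s.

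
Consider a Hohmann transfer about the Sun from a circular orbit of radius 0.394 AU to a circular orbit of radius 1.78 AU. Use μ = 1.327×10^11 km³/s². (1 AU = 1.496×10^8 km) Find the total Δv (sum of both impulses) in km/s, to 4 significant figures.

Δv = 22.15 km/s

In km: r₁ = 0.394 × 1.496×10^8 = 5.89424×10^7 km; r₂ = 1.78 × 1.496×10^8 = 2.66288×10^8 km.
The Hohmann ellipse has a_t = (r₁ + r₂)/2 = 1.626152×10^8 km.
At r₁ the circular-orbit speed is v₁ = √(μ/r₁) = 47.45 km/s.
On the transfer ellipse at r₁, vis-viva equation gives v_p = √[μ(2/r₁ − 1/a_t)] = 60.72 km/s.
First burn Δv₁ = |v_p − v₁| = 13.27 km/s.
Circular speed at r₂: v₂ = √(μ/r₂) = 22.3234 km/s.
Transfer-orbit speed at r₂: v_a = √[μ(2/r₂ − 1/a_t)] = 13.4398 km/s.
Second burn Δv₂ = |v₂ − v_a| = 8.884 km/s.
Δv = Δv₁ + Δv₂ = 13.27 + 8.884 = 22.15 km/s.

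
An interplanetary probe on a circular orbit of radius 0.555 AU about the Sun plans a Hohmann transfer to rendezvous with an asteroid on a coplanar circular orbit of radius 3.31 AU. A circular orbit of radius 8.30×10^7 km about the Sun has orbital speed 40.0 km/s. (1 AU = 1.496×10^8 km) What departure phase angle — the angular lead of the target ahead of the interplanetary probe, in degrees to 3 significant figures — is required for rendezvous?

From the circular-orbit relation v² = μ/r at r = 8.30×10^7 km: μ = v²r = (40.0)² × 8.30×10^7 = 1.32800×10^11 km³/s².
In km: r₁ = 0.555 × 1.496×10^8 = 8.3028×10^7 km; r₂ = 3.31 × 1.496×10^8 = 4.95176×10^8 km.
Semi-major axis of the transfer orbit: a_t = (8.3028×10^7 + 4.95176×10^8)/2 = 2.89102×10^8 km.
Transfer time t = π√(a_t³/μ) = 4.238×10^7 s.
Target angular speed ω₂ = √(μ/r₂³) = 3.307×10^-8 rad/s.
Angle swept by the target during transfer: ω₂·t = 1.4015 rad = 80.30°.
Arrival is 180° from departure on the ellipse, so φ = 180° − 80.30° = 99.7°.

φ = 99.7°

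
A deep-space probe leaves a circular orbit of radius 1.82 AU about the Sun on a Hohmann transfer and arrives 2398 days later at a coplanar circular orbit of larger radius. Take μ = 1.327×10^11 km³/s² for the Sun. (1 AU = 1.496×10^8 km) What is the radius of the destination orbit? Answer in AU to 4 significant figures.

In km: r₁ = 1.82 × 1.496×10^8 = 2.72272×10^8 km.
Transfer time t = 2398 days = 2.071872×10^8 s, and t = π√(a_t³/μ).
So a_t = (μ t²/π²)^(1/3) = (1.327×10^11 × (2.071872×10^8)² / π²)^(1/3) = 8.3259×10^8 km.
Since a_t = (r₁ + r₂)/2, r₂ = 2a_t − r₁ = 2×8.3259×10^8 − 2.72272×10^8 = 1.392908×10^9 km.
In AU: r₂ = 1.392908×10^9 / 1.496×10^8 = 9.311 AU.

r₂ = 9.311 AU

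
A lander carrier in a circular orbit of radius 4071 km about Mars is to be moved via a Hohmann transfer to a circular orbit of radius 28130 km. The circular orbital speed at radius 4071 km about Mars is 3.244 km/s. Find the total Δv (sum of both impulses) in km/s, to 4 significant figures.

From the circular-orbit relation v² = μ/r at r = 4071 km: μ = v²r = (3.244)² × 4071 = 42841.3 km³/s².
Transfer-ellipse semi-major axis a_t = (r₁ + r₂)/2 = (4071 + 28130)/2 = 16100.5 km.
Circular speed at r₁: v₁ = √(μ/r₁) = √(42841.3/4071) = 3.2440 km/s.
On the transfer ellipse at r₁, v² = μ(2/r − 1/a) gives v_p = √[μ(2/r₁ − 1/a_t)] = 4.2879 km/s.
First burn Δv₁ = |v_p − v₁| = 1.0439 km/s.
Circular speed at r₂: v₂ = √(μ/r₂) = 1.23409 km/s.
Transfer-orbit speed at r₂: v_a = √[μ(2/r₂ − 1/a_t)] = 0.620551 km/s.
Second burn Δv₂ = |v₂ − v_a| = 0.61354 km/s.
Δv = Δv₁ + Δv₂ = 1.0439 + 0.61354 = 1.657 km/s.

Δv = 1.657 km/s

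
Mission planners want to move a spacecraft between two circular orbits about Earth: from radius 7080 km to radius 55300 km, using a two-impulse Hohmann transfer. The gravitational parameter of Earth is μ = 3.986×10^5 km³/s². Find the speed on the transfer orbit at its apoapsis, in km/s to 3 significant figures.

v = 1.28 km/s

The Hohmann ellipse has a_t = (r₁ + r₂)/2 = 31190 km.
At apoapsis, r = 55300 km.
Vis-viva: v = √[μ(2/r − 1/a_t)] = √[3.986×10^5 × (2/55300 − 1/31190)] = 1.279 km/s.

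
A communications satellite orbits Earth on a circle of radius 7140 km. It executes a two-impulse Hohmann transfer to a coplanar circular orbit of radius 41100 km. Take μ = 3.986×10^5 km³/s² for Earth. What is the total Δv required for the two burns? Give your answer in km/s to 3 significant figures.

Δv = 3.70 km/s

The Hohmann ellipse has a_t = (r₁ + r₂)/2 = 24120 km.
Circular speed at r₁: v₁ = √(μ/r₁) = √(3.986×10^5/7140) = 7.4717 km/s.
Transfer-orbit speed at r₁ (v² = μ(2/r − 1/a)): v_p = √[μ(2/r₁ − 1/a_t)] = 9.7533 km/s.
First burn Δv₁ = |v_p − v₁| = 2.2816 km/s.
At r₂, v₂ = √(μ/r₂) = 3.1142 km/s.
Transfer-orbit speed at r₂: v_a = √[μ(2/r₂ − 1/a_t)] = 1.6944 km/s.
Second burn Δv₂ = |v₂ − v_a| = 1.4198 km/s.
Δv = Δv₁ + Δv₂ = 2.2816 + 1.4198 = 3.701 km/s.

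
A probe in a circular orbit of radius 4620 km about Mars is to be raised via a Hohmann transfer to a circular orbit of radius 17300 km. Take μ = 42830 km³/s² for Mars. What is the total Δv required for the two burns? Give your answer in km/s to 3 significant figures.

Semi-major axis of the transfer orbit: a_t = (4620 + 17300)/2 = 10960 km.
At r₁ the circular-orbit speed is v₁ = √(μ/r₁) = 3.04476 km/s.
Transfer-orbit speed at r₁ (vis-viva): v_p = √[μ(2/r₁ − 1/a_t)] = 3.82535 km/s.
First burn Δv₁ = |v_p − v₁| = 0.78059 km/s.
At r₂, v₂ = √(μ/r₂) = 1.573443 km/s.
Transfer-orbit speed at r₂: v_a = √[μ(2/r₂ − 1/a_t)] = 1.021567 km/s.
Second burn Δv₂ = |v₂ − v_a| = 0.55188 km/s.
Δv = Δv₁ + Δv₂ = 0.78059 + 0.55188 = 1.332 km/s.

Δv = 1.33 km/s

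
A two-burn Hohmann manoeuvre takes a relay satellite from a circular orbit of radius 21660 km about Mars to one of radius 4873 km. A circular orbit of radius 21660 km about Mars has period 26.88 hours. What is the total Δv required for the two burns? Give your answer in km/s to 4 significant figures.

Δv = 1.378 km/s

From Kepler's third law T² = 4π²r³/μ at r = 21660 km, T = 26.88 hours = 26.88 × 3600 s = 96768 s: μ = 4π²r³/T² = 42842.2 km³/s².
Transfer-ellipse semi-major axis a_t = (r₁ + r₂)/2 = (21660 + 4873)/2 = 13266.5 km.
Circular speed at r₁: v₁ = √(μ/r₁) = √(42842.2/21660) = 1.4064 km/s.
On the transfer ellipse at r₁, v² = μ(2/r − 1/a) gives v_a = √[μ(2/r₁ − 1/a_t)] = 0.85237 km/s.
First burn Δv₁ = |v_a − v₁| = 0.5540 km/s.
At r₂, v₂ = √(μ/r₂) = 2.9651 km/s.
Transfer-orbit speed at r₂: v_p = √[μ(2/r₂ − 1/a_t)] = 3.7887 km/s.
Second burn Δv₂ = |v₂ − v_p| = 0.8236 km/s.
Δv = Δv₁ + Δv₂ = 0.5540 + 0.8236 = 1.378 km/s.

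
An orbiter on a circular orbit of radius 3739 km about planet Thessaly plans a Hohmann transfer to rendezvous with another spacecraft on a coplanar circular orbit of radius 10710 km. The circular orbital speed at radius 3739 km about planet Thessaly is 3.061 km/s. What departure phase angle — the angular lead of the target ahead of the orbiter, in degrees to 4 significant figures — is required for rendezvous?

From the circular-orbit relation v² = μ/r at r = 3739 km: μ = v²r = (3.061)² × 3739 = 35033.4 km³/s².
Semi-major axis of the transfer orbit: a_t = (3739 + 10710)/2 = 7224.5 km.
The half-period of the transfer ellipse is t = π√(a_t³/μ) = 10307 s.
Target angular speed ω₂ = √(μ/r₂³) = 1.6887×10^-4 rad/s.
Angle swept by the target during transfer: ω₂·t = 1.7405 rad = 99.72°.
Arrival is 180° from departure on the ellipse, so φ = 180° − 99.72° = 80.28°.

φ = 80.28°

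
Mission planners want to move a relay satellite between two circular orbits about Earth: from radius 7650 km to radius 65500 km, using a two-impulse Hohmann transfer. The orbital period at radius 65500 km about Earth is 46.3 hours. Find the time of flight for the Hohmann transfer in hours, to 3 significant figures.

From Kepler's third law T² = 4π²r³/μ at r = 65500 km, T = 46.3 hours = 46.3 × 3600 s = 1.6668×10^5 s: μ = 4π²r³/T² = 3.99316×10^5 km³/s².
The Hohmann ellipse has a_t = (r₁ + r₂)/2 = 36575 km.
Transfer time t = π√(a_t³/μ) = π√((36575)³ / 3.99316×10^5) = 34780 s.
Converting: 34780 s ÷ 3600 s/hour = 9.66 hours.

t = 9.66 hours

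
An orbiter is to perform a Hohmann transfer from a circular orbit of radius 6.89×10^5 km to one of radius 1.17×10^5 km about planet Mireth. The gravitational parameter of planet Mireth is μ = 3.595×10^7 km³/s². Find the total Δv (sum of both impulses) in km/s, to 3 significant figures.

Δv = 8.72 km/s

Transfer-ellipse semi-major axis a_t = (r₁ + r₂)/2 = (6.890×10^5 + 1.170×10^5)/2 = 4.030×10^5 km.
At r₁ the circular-orbit speed is v₁ = √(μ/r₁) = 7.223 km/s.
On the transfer ellipse at r₁, vis-viva equation gives v_a = √[μ(2/r₁ − 1/a_t)] = 3.892 km/s.
First burn Δv₁ = |v_a − v₁| = 3.331 km/s.
Circular speed at r₂: v₂ = √(μ/r₂) = 17.529 km/s.
Transfer-orbit speed at r₂: v_p = √[μ(2/r₂ − 1/a_t)] = 22.920 km/s.
Second burn Δv₂ = |v₂ − v_p| = 5.391 km/s.
Total Δv = Δv₁ + Δv₂ = 8.722 km/s.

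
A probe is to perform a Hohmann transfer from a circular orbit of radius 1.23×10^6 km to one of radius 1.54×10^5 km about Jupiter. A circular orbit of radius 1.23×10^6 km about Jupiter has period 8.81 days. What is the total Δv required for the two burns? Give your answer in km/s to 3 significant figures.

From Kepler's third law T² = 4π²r³/μ at r = 1.23×10^6 km, T = 8.81 days = 8.81 × 86400 s = 7.61184×10^5 s: μ = 4π²r³/T² = 1.26793×10^8 km³/s².
Semi-major axis of the transfer orbit: a_t = (1.230×10^6 + 1.540×10^5)/2 = 6.920×10^5 km.
At r₁ the circular-orbit speed is v₁ = √(μ/r₁) = 10.153 km/s.
Transfer-orbit speed at r₁ (vis-viva): v_a = √[μ(2/r₁ − 1/a_t)] = 4.7896 km/s.
First burn Δv₁ = |v_a − v₁| = 5.363 km/s.
At r₂, v₂ = √(μ/r₂) = 28.694 km/s.
Transfer-orbit speed at r₂: v_p = √[μ(2/r₂ − 1/a_t)] = 38.255 km/s.
Second burn Δv₂ = |v₂ − v_p| = 9.561 km/s.
Δv = Δv₁ + Δv₂ = 5.363 + 9.561 = 14.92 km/s.

Δv = 14.9 km/s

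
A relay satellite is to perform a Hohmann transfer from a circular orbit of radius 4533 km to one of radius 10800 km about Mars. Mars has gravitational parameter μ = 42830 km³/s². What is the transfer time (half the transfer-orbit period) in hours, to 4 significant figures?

Transfer-ellipse semi-major axis a_t = (r₁ + r₂)/2 = (4533 + 10800)/2 = 7666.5 km.
Transfer time t = π√(a_t³/μ) = π√((7666.5)³ / 42830) = 10190 s.
Converting: 10190 s ÷ 3600 s/hour = 2.831 hours.

t = 2.831 hours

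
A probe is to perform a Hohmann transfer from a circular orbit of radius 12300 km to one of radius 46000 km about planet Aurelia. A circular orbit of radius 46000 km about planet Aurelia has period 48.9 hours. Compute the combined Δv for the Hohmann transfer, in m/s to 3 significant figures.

From Kepler's third law T² = 4π²r³/μ at r = 46000 km, T = 48.9 hours = 48.9 × 3600 s = 1.7604×10^5 s: μ = 4π²r³/T² = 1.23997×10^5 km³/s².
Transfer-ellipse semi-major axis a_t = (r₁ + r₂)/2 = (12300 + 46000)/2 = 29150 km.
At r₁ the circular-orbit speed is v₁ = √(μ/r₁) = 3.17507 km/s.
On the transfer ellipse at r₁, vis-viva equation gives v_p = √[μ(2/r₁ − 1/a_t)] = 3.98853 km/s.
First burn Δv₁ = |v_p − v₁| = 0.8135 km/s.
Circular speed at r₂: v₂ = √(μ/r₂) = 1.6418 km/s.
Transfer-orbit speed at r₂: v_a = √[μ(2/r₂ − 1/a_t)] = 1.0665 km/s.
Second burn Δv₂ = |v₂ − v_a| = 0.5753 km/s.
Total Δv = Δv₁ + Δv₂ = 1.389 km/s.

Δv = 1390 m/s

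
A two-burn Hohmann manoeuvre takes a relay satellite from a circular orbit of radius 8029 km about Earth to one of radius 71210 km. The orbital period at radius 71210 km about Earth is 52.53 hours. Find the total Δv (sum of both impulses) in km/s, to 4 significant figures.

From Kepler's third law T² = 4π²r³/μ at r = 71210 km, T = 52.53 hours = 52.53 × 3600 s = 1.89108×10^5 s: μ = 4π²r³/T² = 3.98623×10^5 km³/s².
Semi-major axis of the transfer orbit: a_t = (8029 + 71210)/2 = 39619.5 km.
Circular speed at r₁: v₁ = √(μ/r₁) = √(3.98623×10^5/8029) = 7.046 km/s.
Transfer-orbit speed at r₁ (vis-viva): v_p = √[μ(2/r₁ − 1/a_t)] = 9.446 km/s.
First burn Δv₁ = |v_p − v₁| = 2.400 km/s.
Circular speed at r₂: v₂ = √(μ/r₂) = 2.366 km/s.
Transfer-orbit speed at r₂: v_a = √[μ(2/r₂ − 1/a_t)] = 1.065 km/s.
Second burn Δv₂ = |v₂ − v_a| = 1.301 km/s.
Total Δv = Δv₁ + Δv₂ = 3.701 km/s.

Δv = 3.701 km/s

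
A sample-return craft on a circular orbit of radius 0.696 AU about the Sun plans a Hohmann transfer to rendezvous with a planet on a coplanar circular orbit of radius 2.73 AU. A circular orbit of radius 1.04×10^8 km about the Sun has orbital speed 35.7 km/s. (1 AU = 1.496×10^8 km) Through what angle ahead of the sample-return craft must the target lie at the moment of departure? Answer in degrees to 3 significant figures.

From the circular-orbit relation v² = μ/r at r = 1.04×10^8 km: μ = v²r = (35.7)² × 1.04×10^8 = 1.32547×10^11 km³/s².
In km: r₁ = 0.696 × 1.496×10^8 = 1.041216×10^8 km; r₂ = 2.73 × 1.496×10^8 = 4.08408×10^8 km.
Semi-major axis of the transfer orbit: a_t = (1.041216×10^8 + 4.08408×10^8)/2 = 2.562648×10^8 km.
Transfer time t = π√(a_t³/μ) = 3.540×10^7 s.
Target angular speed ω₂ = √(μ/r₂³) = 4.411×10^-8 rad/s.
Angle swept by the target during transfer: ω₂·t = 1.5615 rad = 89.47°.
Arrival is 180° from departure on the ellipse, so φ = 180° − 89.47° = 90.5°.

φ = 90.5°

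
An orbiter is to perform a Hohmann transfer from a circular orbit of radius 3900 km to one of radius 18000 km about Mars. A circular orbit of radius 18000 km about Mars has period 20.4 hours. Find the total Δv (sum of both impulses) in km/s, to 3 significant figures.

From Kepler's third law T² = 4π²r³/μ at r = 18000 km, T = 20.4 hours = 20.4 × 3600 s = 73440 s: μ = 4π²r³/T² = 42688.6 km³/s².
The Hohmann ellipse has a_t = (r₁ + r₂)/2 = 10950 km.
Circular speed at r₁: v₁ = √(μ/r₁) = √(42688.6/3900) = 3.3084 km/s.
On the transfer ellipse at r₁, vis-viva gives v_p = √[μ(2/r₁ − 1/a_t)] = 4.2418 km/s.
First burn Δv₁ = |v_p − v₁| = 0.9334 km/s.
Circular speed at r₂: v₂ = √(μ/r₂) = 1.540 km/s.
Transfer-orbit speed at r₂: v_a = √[μ(2/r₂ − 1/a_t)] = 0.9191 km/s.
Second burn Δv₂ = |v₂ − v_a| = 0.6209 km/s.
Δv = Δv₁ + Δv₂ = 0.9334 + 0.6209 = 1.554 km/s.

Δv = 1.55 km/s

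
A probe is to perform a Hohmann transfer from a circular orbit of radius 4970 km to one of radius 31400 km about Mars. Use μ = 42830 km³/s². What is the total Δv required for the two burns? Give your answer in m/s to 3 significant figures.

Δv = 1480 m/s

Semi-major axis of the transfer orbit: a_t = (4970 + 31400)/2 = 18185 km.
Circular speed at r₁: v₁ = √(μ/r₁) = √(42830/4970) = 2.9356 km/s.
On the transfer ellipse at r₁, v² = μ(2/r − 1/a) gives v_p = √[μ(2/r₁ − 1/a_t)] = 3.8575 km/s.
First burn Δv₁ = |v_p − v₁| = 0.9219 km/s.
Circular speed at r₂: v₂ = √(μ/r₂) = 1.1679 km/s.
Transfer-orbit speed at r₂: v_a = √[μ(2/r₂ − 1/a_t)] = 0.61056 km/s.
Second burn Δv₂ = |v₂ − v_a| = 0.5573 km/s.
Δv = Δv₁ + Δv₂ = 0.9219 + 0.5573 = 1.479 km/s.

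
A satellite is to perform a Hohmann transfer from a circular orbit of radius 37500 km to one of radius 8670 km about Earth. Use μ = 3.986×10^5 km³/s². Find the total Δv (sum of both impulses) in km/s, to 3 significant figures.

Δv = 3.12 km/s

Transfer-ellipse semi-major axis a_t = (r₁ + r₂)/2 = (37500 + 8670)/2 = 23085 km.
Circular speed at r₁: v₁ = √(μ/r₁) = √(3.986×10^5/37500) = 3.2603 km/s.
On the transfer ellipse at r₁, vis-viva equation gives v_a = √[μ(2/r₁ − 1/a_t)] = 1.9980 km/s.
First burn Δv₁ = |v_a − v₁| = 1.2623 km/s.
Circular speed at r₂: v₂ = √(μ/r₂) = 6.780459 km/s.
Transfer-orbit speed at r₂: v_p = √[μ(2/r₂ − 1/a_t)] = 8.641911 km/s.
Second burn Δv₂ = |v₂ − v_p| = 1.8615 km/s.
Δv = Δv₁ + Δv₂ = 1.2623 + 1.8615 = 3.124 km/s.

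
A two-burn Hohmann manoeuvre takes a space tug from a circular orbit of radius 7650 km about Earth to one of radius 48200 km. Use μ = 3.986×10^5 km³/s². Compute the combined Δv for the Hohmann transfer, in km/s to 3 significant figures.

The Hohmann ellipse has a_t = (r₁ + r₂)/2 = 27925 km.
Circular speed at r₁: v₁ = √(μ/r₁) = √(3.986×10^5/7650) = 7.218 km/s.
Transfer-orbit speed at r₁ (v² = μ(2/r − 1/a)): v_p = √[μ(2/r₁ − 1/a_t)] = 9.483 km/s.
First burn Δv₁ = |v_p − v₁| = 2.265 km/s.
Circular speed at r₂: v₂ = √(μ/r₂) = 2.876 km/s.
Transfer-orbit speed at r₂: v_a = √[μ(2/r₂ − 1/a_t)] = 1.505 km/s.
Second burn Δv₂ = |v₂ − v_a| = 1.371 km/s.
Total Δv = Δv₁ + Δv₂ = 3.636 km/s.

Δv = 3.64 km/s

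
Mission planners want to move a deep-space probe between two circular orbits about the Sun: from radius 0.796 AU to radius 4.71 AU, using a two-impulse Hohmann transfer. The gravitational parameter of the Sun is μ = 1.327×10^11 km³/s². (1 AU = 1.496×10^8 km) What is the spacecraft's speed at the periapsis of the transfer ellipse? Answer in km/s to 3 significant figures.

v = 43.7 km/s

In km: r₁ = 0.796 × 1.496×10^8 = 1.190816×10^8 km; r₂ = 4.71 × 1.496×10^8 = 7.04616×10^8 km.
The Hohmann ellipse has a_t = (r₁ + r₂)/2 = 4.118488×10^8 km.
The periapsis of the transfer ellipse is at r = 1.190816×10^8 km.
Vis-viva: v = √[μ(2/r − 1/a_t)] = √[1.327×10^11 × (2/1.190816×10^8 − 1/4.118488×10^8)] = 43.66 km/s.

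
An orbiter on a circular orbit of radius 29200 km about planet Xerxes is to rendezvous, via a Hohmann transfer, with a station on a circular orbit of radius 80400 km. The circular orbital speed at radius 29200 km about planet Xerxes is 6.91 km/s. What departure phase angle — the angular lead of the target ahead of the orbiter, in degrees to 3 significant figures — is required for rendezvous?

From the circular-orbit relation v² = μ/r at r = 29200 km: μ = v²r = (6.91)² × 29200 = 1.39424×10^6 km³/s².
Transfer-ellipse semi-major axis a_t = (r₁ + r₂)/2 = (29200 + 80400)/2 = 54800 km.
The half-period of the transfer ellipse is t = π√(a_t³/μ) = 34130 s.
Target angular speed ω₂ = √(μ/r₂³) = 5.179×10^-5 rad/s.
Angle swept by the target during transfer: ω₂·t = 1.768 rad = 101.3°.
The orbiter traverses 180° on the transfer ellipse, so the target must lead by 180° − 101.3° = 78.7°.

φ = 78.7°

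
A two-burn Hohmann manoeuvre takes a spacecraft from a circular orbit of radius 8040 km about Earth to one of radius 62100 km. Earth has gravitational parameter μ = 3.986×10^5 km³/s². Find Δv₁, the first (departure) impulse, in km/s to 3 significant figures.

Δv₁ = 2.33 km/s

Semi-major axis of the transfer orbit: a_t = (8040 + 62100)/2 = 35070 km.
Circular speed at r = 8040 km: v_c = √(μ/r) = 7.0411 km/s.
Vis-viva on the transfer ellipse at r = 8040 km gives v_t = √[μ(2/r − 1/a_t)] = 9.3695 km/s.
Δv₁ = |v_t − v_c| = |9.3695 − 7.0411| = 2.328 km/s.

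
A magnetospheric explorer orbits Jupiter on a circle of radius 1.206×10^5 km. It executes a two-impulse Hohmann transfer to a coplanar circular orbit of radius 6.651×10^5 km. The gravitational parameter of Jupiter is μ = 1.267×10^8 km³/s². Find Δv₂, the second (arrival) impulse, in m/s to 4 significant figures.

Δv₂ = 6155 m/s

Semi-major axis of the transfer orbit: a_t = (1.206×10^5 + 6.651×10^5)/2 = 3.9285×10^5 km.
On the circular orbit at r = 6.651×10^5 km, v_c = √(μ/r) = 13.802 km/s.
Vis-viva on the transfer ellipse at r = 6.651×10^5 km gives v_t = √[μ(2/r − 1/a_t)] = 7.6472 km/s.
Δv₂ = |v_t − v_c| = |7.6472 − 13.802| = 6.155 km/s.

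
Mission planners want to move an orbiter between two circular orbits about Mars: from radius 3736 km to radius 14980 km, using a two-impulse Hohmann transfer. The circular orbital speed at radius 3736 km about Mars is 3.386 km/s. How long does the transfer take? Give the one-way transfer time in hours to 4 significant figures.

t = 3.817 hours

From the circular-orbit relation v² = μ/r at r = 3736 km: μ = v²r = (3.386)² × 3736 = 42833.2 km³/s².
Transfer-ellipse semi-major axis a_t = (r₁ + r₂)/2 = (3736 + 14980)/2 = 9358 km.
By Kepler's third law the transfer-orbit period is T = 2π√(a_t³/μ), so t = T/2 = 13740 s.
Converting: 13740 s ÷ 3600 s/hour = 3.817 hours.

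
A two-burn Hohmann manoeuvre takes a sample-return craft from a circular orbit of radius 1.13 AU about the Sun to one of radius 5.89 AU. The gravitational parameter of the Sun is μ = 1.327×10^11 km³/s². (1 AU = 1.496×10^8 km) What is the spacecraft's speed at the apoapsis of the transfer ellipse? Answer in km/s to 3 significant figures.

v = 6.96 km/s

In km: r₁ = 1.13 × 1.496×10^8 = 1.69048×10^8 km; r₂ = 5.89 × 1.496×10^8 = 8.81144×10^8 km.
Semi-major axis of the transfer orbit: a_t = (1.69048×10^8 + 8.81144×10^8)/2 = 5.25096×10^8 km.
The apoapsis of the transfer ellipse is at r = 8.81144×10^8 km.
Applying v² = μ(2/r − 1/a_t): v = 6.963 km/s.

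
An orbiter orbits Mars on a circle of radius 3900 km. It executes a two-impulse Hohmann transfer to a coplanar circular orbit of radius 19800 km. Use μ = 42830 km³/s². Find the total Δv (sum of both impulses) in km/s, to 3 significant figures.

Δv = 1.60 km/s

Transfer-ellipse semi-major axis a_t = (r₁ + r₂)/2 = (3900 + 19800)/2 = 11850 km.
Circular speed at r₁: v₁ = √(μ/r₁) = √(42830/3900) = 3.31392 km/s.
On the transfer ellipse at r₁, vis-viva equation gives v_p = √[μ(2/r₁ − 1/a_t)] = 4.28366 km/s.
First burn Δv₁ = |v_p − v₁| = 0.9697 km/s.
Circular speed at r₂: v₂ = √(μ/r₂) = 1.47076 km/s.
Transfer-orbit speed at r₂: v_a = √[μ(2/r₂ − 1/a_t)] = 0.843752 km/s.
Second burn Δv₂ = |v₂ − v_a| = 0.6270 km/s.
Total Δv = Δv₁ + Δv₂ = 1.597 km/s.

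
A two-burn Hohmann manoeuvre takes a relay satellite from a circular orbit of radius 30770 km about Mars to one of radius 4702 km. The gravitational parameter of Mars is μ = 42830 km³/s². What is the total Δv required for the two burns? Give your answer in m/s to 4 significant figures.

Δv = 1530 m/s

Semi-major axis of the transfer orbit: a_t = (30770 + 4702)/2 = 17736 km.
Circular speed at r₁: v₁ = √(μ/r₁) = √(42830/30770) = 1.17981 km/s.
Transfer-orbit speed at r₁ (vis-viva): v_a = √[μ(2/r₁ − 1/a_t)] = 0.607468 km/s.
First burn Δv₁ = |v_a − v₁| = 0.57234 km/s.
At r₂, v₂ = √(μ/r₂) = 3.018094 km/s.
Transfer-orbit speed at r₂: v_p = √[μ(2/r₂ − 1/a_t)] = 3.975288 km/s.
Second burn Δv₂ = |v₂ − v_p| = 0.95719 km/s.
Total Δv = Δv₁ + Δv₂ = 1.530 km/s.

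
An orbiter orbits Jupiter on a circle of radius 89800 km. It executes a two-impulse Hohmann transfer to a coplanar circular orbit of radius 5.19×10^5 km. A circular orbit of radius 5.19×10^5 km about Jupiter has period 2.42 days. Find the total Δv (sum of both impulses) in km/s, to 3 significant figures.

Δv = 18.6 km/s

From Kepler's third law T² = 4π²r³/μ at r = 5.19×10^5 km, T = 2.42 days = 2.42 × 86400 s = 2.09088×10^5 s: μ = 4π²r³/T² = 1.26242×10^8 km³/s².
Transfer-ellipse semi-major axis a_t = (r₁ + r₂)/2 = (89800 + 5.190×10^5)/2 = 3.044×10^5 km.
At r₁ the circular-orbit speed is v₁ = √(μ/r₁) = 37.494 km/s.
On the transfer ellipse at r₁, vis-viva equation gives v_p = √[μ(2/r₁ − 1/a_t)] = 48.958 km/s.
First burn Δv₁ = |v_p − v₁| = 11.464 km/s.
Circular speed at r₂: v₂ = √(μ/r₂) = 15.5962 km/s.
Transfer-orbit speed at r₂: v_a = √[μ(2/r₂ − 1/a_t)] = 8.47099 km/s.
Second burn Δv₂ = |v₂ − v_a| = 7.1252 km/s.
Δv = Δv₁ + Δv₂ = 11.464 + 7.1252 = 18.59 km/s.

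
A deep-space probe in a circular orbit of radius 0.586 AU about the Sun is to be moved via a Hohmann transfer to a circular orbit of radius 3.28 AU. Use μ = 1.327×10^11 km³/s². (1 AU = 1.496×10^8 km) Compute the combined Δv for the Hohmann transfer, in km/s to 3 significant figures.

In km: r₁ = 0.586 × 1.496×10^8 = 8.76656×10^7 km; r₂ = 3.28 × 1.496×10^8 = 4.90688×10^8 km.
Semi-major axis of the transfer orbit: a_t = (8.76656×10^7 + 4.90688×10^8)/2 = 2.891768×10^8 km.
Circular speed at r₁: v₁ = √(μ/r₁) = √(1.327×10^11/8.76656×10^7) = 38.91 km/s.
On the transfer ellipse at r₁, vis-viva gives v_p = √[μ(2/r₁ − 1/a_t)] = 50.68 km/s.
First burn Δv₁ = |v_p − v₁| = 11.77 km/s.
Circular speed at r₂: v₂ = √(μ/r₂) = 16.4450 km/s.
Transfer-orbit speed at r₂: v_a = √[μ(2/r₂ − 1/a_t)] = 9.05452 km/s.
Second burn Δv₂ = |v₂ − v_a| = 7.390 km/s.
Total Δv = Δv₁ + Δv₂ = 19.16 km/s.

Δv = 19.2 km/s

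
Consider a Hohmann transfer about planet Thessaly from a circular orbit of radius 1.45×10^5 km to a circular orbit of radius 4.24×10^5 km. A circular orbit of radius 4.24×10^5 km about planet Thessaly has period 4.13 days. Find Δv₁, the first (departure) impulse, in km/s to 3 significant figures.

Δv₁ = 2.82 km/s

From Kepler's third law T² = 4π²r³/μ at r = 4.24×10^5 km, T = 4.13 days = 4.13 × 86400 s = 3.56832×10^5 s: μ = 4π²r³/T² = 2.36336×10^7 km³/s².
Semi-major axis of the transfer orbit: a_t = (1.450×10^5 + 4.240×10^5)/2 = 2.845×10^5 km.
Circular speed at r = 1.450×10^5 km: v_c = √(μ/r) = 12.767 km/s.
Transfer-orbit speed at the same r (vis-viva, a = a_t): v_t = √[μ(2/r − 1/a_t)] = 15.586 km/s.
Δv₁ = |v_t − v_c| = |15.586 − 12.767| = 2.819 km/s.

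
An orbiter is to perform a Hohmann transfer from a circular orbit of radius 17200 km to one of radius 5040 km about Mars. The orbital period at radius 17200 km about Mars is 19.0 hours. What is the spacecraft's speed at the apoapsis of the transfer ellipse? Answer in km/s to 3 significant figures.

From Kepler's third law T² = 4π²r³/μ at r = 17200 km, T = 19.0 hours = 19.0 × 3600 s = 68400 s: μ = 4π²r³/T² = 42937.1 km³/s².
Transfer-ellipse semi-major axis a_t = (r₁ + r₂)/2 = (17200 + 5040)/2 = 11120 km.
The apoapsis of the transfer ellipse is at r = 17200 km.
Applying v² = μ(2/r − 1/a_t): v = 1.064 km/s.

v = 1.06 km/s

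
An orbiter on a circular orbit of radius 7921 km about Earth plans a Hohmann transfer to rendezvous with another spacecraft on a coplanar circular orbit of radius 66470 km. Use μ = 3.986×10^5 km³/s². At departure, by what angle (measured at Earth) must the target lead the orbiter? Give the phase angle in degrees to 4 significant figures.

Transfer-ellipse semi-major axis a_t = (r₁ + r₂)/2 = (7921 + 66470)/2 = 37195.5 km.
Transfer time t = π√(a_t³/μ) = 35695.78 s.
The target's mean motion on its circular orbit is ω₂ = √(μ/r₂³) = 3.684089×10^-5 rad/s.
Angle swept by the target during transfer: ω₂·t = 1.315064 rad = 75.348°.
The orbiter traverses 180° on the transfer ellipse, so the target must lead by 180° − 75.348° = 104.7°.

φ = 104.7°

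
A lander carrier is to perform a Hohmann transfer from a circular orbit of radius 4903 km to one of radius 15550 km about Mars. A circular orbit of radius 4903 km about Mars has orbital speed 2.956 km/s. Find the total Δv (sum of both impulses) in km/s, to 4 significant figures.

From the circular-orbit relation v² = μ/r at r = 4903 km: μ = v²r = (2.956)² × 4903 = 42842.1 km³/s².
Semi-major axis of the transfer orbit: a_t = (4903 + 15550)/2 = 10226.5 km.
At r₁ the circular-orbit speed is v₁ = √(μ/r₁) = 2.9560 km/s.
Transfer-orbit speed at r₁ (v² = μ(2/r − 1/a)): v_p = √[μ(2/r₁ − 1/a_t)] = 3.6451 km/s.
First burn Δv₁ = |v_p − v₁| = 0.6891 km/s.
Circular speed at r₂: v₂ = √(μ/r₂) = 1.659855 km/s.
Transfer-orbit speed at r₂: v_a = √[μ(2/r₂ − 1/a_t)] = 1.149311 km/s.
Second burn Δv₂ = |v₂ − v_a| = 0.5105 km/s.
Total Δv = Δv₁ + Δv₂ = 1.200 km/s.

Δv = 1.200 km/s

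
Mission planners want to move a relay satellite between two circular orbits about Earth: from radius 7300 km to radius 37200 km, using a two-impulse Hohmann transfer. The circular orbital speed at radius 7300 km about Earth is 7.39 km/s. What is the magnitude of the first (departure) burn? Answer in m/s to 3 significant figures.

From the circular-orbit relation v² = μ/r at r = 7300 km: μ = v²r = (7.39)² × 7300 = 3.98668×10^5 km³/s².
The Hohmann ellipse has a_t = (r₁ + r₂)/2 = 22250 km.
On the circular orbit at r = 7300 km, v_c = √(μ/r) = 7.390 km/s.
Vis-viva on the transfer ellipse at r = 7300 km gives v_t = √[μ(2/r − 1/a_t)] = 9.555 km/s.
Δv₁ = |v_t − v_c| = |9.555 − 7.390| = 2.165 km/s.

Δv₁ = 2170 m/s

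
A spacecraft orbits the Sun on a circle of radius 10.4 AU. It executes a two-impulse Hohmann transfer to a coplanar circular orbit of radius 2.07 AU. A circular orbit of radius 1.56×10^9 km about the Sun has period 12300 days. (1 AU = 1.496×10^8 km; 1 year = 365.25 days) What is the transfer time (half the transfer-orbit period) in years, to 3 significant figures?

From Kepler's third law T² = 4π²r³/μ at r = 1.56×10^9 km, T = 12300 days = 12300 × 86400 s = 1.06272×10^9 s: μ = 4π²r³/T² = 1.32708×10^11 km³/s².
In km: r₁ = 10.4 × 1.496×10^8 = 1.55584×10^9 km; r₂ = 2.07 × 1.496×10^8 = 3.09672×10^8 km.
The Hohmann ellipse has a_t = (r₁ + r₂)/2 = 9.32756×10^8 km.
Half the transfer-orbit period gives t = π√(a_t³/μ) = 2.4567×10^8 s.
Converting: 2.4567×10^8 s ÷ 3.15576×10^7 s/year (365.25 × 86400) = 7.78 years.

t = 7.78 years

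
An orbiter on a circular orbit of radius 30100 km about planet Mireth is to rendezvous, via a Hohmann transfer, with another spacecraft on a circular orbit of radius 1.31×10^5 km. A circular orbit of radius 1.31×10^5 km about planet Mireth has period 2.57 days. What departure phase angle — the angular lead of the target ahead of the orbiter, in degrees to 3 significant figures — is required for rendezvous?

From Kepler's third law T² = 4π²r³/μ at r = 1.31×10^5 km, T = 2.57 days = 2.57 × 86400 s = 2.22048×10^5 s: μ = 4π²r³/T² = 1.80003×10^6 km³/s².
The Hohmann ellipse has a_t = (r₁ + r₂)/2 = 80550 km.
Transfer time t = π√(a_t³/μ) = 53531 s.
The target's mean motion on its circular orbit is ω₂ = √(μ/r₂³) = 2.8297×10^-5 rad/s.
Angle swept by the target during transfer: ω₂·t = 1.5148 rad = 86.79°.
The orbiter traverses 180° on the transfer ellipse, so the target must lead by 180° − 86.79° = 93.2°.

φ = 93.2°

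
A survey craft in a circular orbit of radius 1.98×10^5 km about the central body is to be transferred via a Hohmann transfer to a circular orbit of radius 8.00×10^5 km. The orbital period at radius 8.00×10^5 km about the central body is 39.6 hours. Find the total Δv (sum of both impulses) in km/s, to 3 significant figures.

Δv = 31.9 km/s

From Kepler's third law T² = 4π²r³/μ at r = 8.00×10^5 km, T = 39.6 hours = 39.6 × 3600 s = 1.4256×10^5 s: μ = 4π²r³/T² = 9.94568×10^8 km³/s².
Transfer-ellipse semi-major axis a_t = (r₁ + r₂)/2 = (1.980×10^5 + 8.000×10^5)/2 = 4.990×10^5 km.
Circular speed at r₁: v₁ = √(μ/r₁) = √(9.94568×10^8/1.980×10^5) = 70.87361 km/s.
Transfer-orbit speed at r₁ (vis-viva equation): v_p = √[μ(2/r₁ − 1/a_t)] = 89.73860 km/s.
First burn Δv₁ = |v_p − v₁| = 18.86 km/s.
At r₂, v₂ = √(μ/r₂) = 35.26 km/s.
Transfer-orbit speed at r₂: v_a = √[μ(2/r₂ − 1/a_t)] = 22.21 km/s.
Second burn Δv₂ = |v₂ − v_a| = 13.05 km/s.
Δv = Δv₁ + Δv₂ = 18.86 + 13.05 = 31.91 km/s.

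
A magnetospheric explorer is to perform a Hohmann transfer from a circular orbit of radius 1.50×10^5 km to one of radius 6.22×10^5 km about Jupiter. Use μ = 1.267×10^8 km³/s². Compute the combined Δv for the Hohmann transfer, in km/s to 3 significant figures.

Semi-major axis of the transfer orbit: a_t = (1.500×10^5 + 6.220×10^5)/2 = 3.860×10^5 km.
Circular speed at r₁: v₁ = √(μ/r₁) = √(1.267×10^8/1.500×10^5) = 29.0631 km/s.
On the transfer ellipse at r₁, vis-viva gives v_p = √[μ(2/r₁ − 1/a_t)] = 36.8930 km/s.
First burn Δv₁ = |v_p − v₁| = 7.8299 km/s.
At r₂, v₂ = √(μ/r₂) = 14.27227 km/s.
Transfer-orbit speed at r₂: v_a = √[μ(2/r₂ − 1/a_t)] = 8.897031 km/s.
Second burn Δv₂ = |v₂ − v_a| = 5.3752 km/s.
Δv = Δv₁ + Δv₂ = 7.8299 + 5.3752 = 13.21 km/s.

Δv = 13.2 km/s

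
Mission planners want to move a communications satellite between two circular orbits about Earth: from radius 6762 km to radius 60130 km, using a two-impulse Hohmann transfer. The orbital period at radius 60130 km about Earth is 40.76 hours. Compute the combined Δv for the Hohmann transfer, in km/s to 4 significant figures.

Δv = 4.034 km/s

From Kepler's third law T² = 4π²r³/μ at r = 60130 km, T = 40.76 hours = 40.76 × 3600 s = 1.46736×10^5 s: μ = 4π²r³/T² = 3.98621×10^5 km³/s².
Transfer-ellipse semi-major axis a_t = (r₁ + r₂)/2 = (6762 + 60130)/2 = 33446 km.
Circular speed at r₁: v₁ = √(μ/r₁) = √(3.98621×10^5/6762) = 7.6779 km/s.
Transfer-orbit speed at r₁ (vis-viva): v_p = √[μ(2/r₁ − 1/a_t)] = 10.295 km/s.
First burn Δv₁ = |v_p − v₁| = 2.617 km/s.
At r₂, v₂ = √(μ/r₂) = 2.575 km/s.
Transfer-orbit speed at r₂: v_a = √[μ(2/r₂ − 1/a_t)] = 1.158 km/s.
Second burn Δv₂ = |v₂ − v_a| = 1.417 km/s.
Δv = Δv₁ + Δv₂ = 2.617 + 1.417 = 4.034 km/s.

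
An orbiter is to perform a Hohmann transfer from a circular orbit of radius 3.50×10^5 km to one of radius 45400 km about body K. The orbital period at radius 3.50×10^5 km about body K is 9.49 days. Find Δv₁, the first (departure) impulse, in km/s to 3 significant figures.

From Kepler's third law T² = 4π²r³/μ at r = 3.50×10^5 km, T = 9.49 days = 9.49 × 86400 s = 8.19936×10^5 s: μ = 4π²r³/T² = 2.51770×10^6 km³/s².
The Hohmann ellipse has a_t = (r₁ + r₂)/2 = 1.977×10^5 km.
Circular speed at r = 3.500×10^5 km: v_c = √(μ/r) = 2.682 km/s.
Vis-viva on the transfer ellipse at r = 3.500×10^5 km gives v_t = √[μ(2/r − 1/a_t)] = 1.285 km/s.
Δv₁ = |v_t − v_c| = |1.285 − 2.682| = 1.397 km/s.

Δv₁ = 1.40 km/s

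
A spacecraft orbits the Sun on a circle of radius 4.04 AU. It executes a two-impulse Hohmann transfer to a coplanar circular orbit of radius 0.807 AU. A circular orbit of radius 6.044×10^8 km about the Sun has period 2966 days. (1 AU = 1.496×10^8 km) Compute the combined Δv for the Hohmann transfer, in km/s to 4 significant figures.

Δv = 15.92 km/s

From Kepler's third law T² = 4π²r³/μ at r = 6.044×10^8 km, T = 2966 days = 2966 × 86400 s = 2.562624×10^8 s: μ = 4π²r³/T² = 1.32728×10^11 km³/s².
In km: r₁ = 4.04 × 1.496×10^8 = 6.04384×10^8 km; r₂ = 0.807 × 1.496×10^8 = 1.207272×10^8 km.
Transfer-ellipse semi-major axis a_t = (r₁ + r₂)/2 = (6.04384×10^8 + 1.207272×10^8)/2 = 3.625556×10^8 km.
Circular speed at r₁: v₁ = √(μ/r₁) = √(1.32728×10^11/6.04384×10^8) = 14.8192 km/s.
On the transfer ellipse at r₁, vis-viva equation gives v_a = √[μ(2/r₁ − 1/a_t)] = 8.55146 km/s.
First burn Δv₁ = |v_a − v₁| = 6.268 km/s.
Circular speed at r₂: v₂ = √(μ/r₂) = 33.157 km/s.
Transfer-orbit speed at r₂: v_p = √[μ(2/r₂ − 1/a_t)] = 42.810 km/s.
Second burn Δv₂ = |v₂ − v_p| = 9.653 km/s.
Δv = Δv₁ + Δv₂ = 6.268 + 9.653 = 15.92 km/s.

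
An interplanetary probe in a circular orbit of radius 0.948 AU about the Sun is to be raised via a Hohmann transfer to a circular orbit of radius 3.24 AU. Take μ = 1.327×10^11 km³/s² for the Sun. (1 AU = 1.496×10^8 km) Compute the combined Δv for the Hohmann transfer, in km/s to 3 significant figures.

Δv = 12.9 km/s

In km: r₁ = 0.948 × 1.496×10^8 = 1.418208×10^8 km; r₂ = 3.24 × 1.496×10^8 = 4.84704×10^8 km.
Semi-major axis of the transfer orbit: a_t = (1.418208×10^8 + 4.84704×10^8)/2 = 3.132624×10^8 km.
At r₁ the circular-orbit speed is v₁ = √(μ/r₁) = 30.589 km/s.
Transfer-orbit speed at r₁ (vis-viva): v_p = √[μ(2/r₁ − 1/a_t)] = 38.050 km/s.
First burn Δv₁ = |v_p − v₁| = 7.461 km/s.
At r₂, v₂ = √(μ/r₂) = 16.546 km/s.
Transfer-orbit speed at r₂: v_a = √[μ(2/r₂ − 1/a_t)] = 11.133 km/s.
Second burn Δv₂ = |v₂ − v_a| = 5.413 km/s.
Δv = Δv₁ + Δv₂ = 7.461 + 5.413 = 12.87 km/s.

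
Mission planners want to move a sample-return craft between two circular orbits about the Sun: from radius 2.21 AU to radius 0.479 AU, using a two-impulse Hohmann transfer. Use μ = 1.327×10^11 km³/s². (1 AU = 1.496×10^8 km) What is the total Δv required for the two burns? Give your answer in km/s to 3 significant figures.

Δv = 20.2 km/s

In km: r₁ = 2.21 × 1.496×10^8 = 3.30616×10^8 km; r₂ = 0.479 × 1.496×10^8 = 7.16584×10^7 km.
The Hohmann ellipse has a_t = (r₁ + r₂)/2 = 2.011372×10^8 km.
At r₁ the circular-orbit speed is v₁ = √(μ/r₁) = 20.034 km/s.
On the transfer ellipse at r₁, vis-viva equation gives v_a = √[μ(2/r₁ − 1/a_t)] = 11.958 km/s.
First burn Δv₁ = |v_a − v₁| = 8.076 km/s.
Circular speed at r₂: v₂ = √(μ/r₂) = 43.03 km/s.
Transfer-orbit speed at r₂: v_p = √[μ(2/r₂ − 1/a_t)] = 55.17 km/s.
Second burn Δv₂ = |v₂ − v_p| = 12.14 km/s.
Total Δv = Δv₁ + Δv₂ = 20.22 km/s.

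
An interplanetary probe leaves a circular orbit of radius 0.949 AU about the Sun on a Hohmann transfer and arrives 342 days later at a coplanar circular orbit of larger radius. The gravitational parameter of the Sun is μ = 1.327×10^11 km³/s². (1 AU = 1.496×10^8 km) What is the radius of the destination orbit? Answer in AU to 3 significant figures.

r₂ = 2.09 AU

In km: r₁ = 0.949 × 1.496×10^8 = 1.419704×10^8 km.
Transfer time t = 342 days = 2.95488×10^7 s, and t = π√(a_t³/μ).
So a_t = (μ t²/π²)^(1/3) = (1.327×10^11 × (2.95488×10^7)² / π²)^(1/3) = 2.2727×10^8 km.
Since a_t = (r₁ + r₂)/2, r₂ = 2a_t − r₁ = 2×2.2727×10^8 − 1.419704×10^8 = 3.125696×10^8 km.
In AU: r₂ = 3.125696×10^8 / 1.496×10^8 = 2.09 AU.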